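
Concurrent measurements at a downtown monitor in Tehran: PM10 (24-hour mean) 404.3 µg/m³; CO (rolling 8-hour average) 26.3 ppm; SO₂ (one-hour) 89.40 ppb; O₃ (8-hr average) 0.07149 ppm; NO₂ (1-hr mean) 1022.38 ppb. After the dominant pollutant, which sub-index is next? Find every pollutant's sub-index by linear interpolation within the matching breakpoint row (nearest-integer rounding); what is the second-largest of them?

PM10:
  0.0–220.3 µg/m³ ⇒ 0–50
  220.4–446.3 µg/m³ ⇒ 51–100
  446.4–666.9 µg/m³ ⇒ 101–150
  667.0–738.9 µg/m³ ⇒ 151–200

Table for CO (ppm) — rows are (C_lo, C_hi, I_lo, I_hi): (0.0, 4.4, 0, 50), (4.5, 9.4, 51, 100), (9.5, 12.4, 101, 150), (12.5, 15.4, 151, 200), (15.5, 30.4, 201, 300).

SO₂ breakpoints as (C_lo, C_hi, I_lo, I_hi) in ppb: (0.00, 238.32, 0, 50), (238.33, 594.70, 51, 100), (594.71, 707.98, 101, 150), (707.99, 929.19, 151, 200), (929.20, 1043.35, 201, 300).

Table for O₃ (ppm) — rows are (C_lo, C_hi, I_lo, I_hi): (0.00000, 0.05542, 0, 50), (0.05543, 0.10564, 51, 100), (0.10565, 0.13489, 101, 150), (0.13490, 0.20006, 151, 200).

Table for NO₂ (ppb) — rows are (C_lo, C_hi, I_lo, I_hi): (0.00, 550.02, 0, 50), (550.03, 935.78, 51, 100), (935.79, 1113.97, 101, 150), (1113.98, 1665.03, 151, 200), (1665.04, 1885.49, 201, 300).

PM10 404.3: bracket 220.4–446.3 → index 51–100; slope 49/225.9, offset 183.9.
AQI = 51 + 49/225.9·183.9 ≈ 90.89 ⇒ 91.
CO: 26.3 ∈ [15.5, 30.4] ↔ index [201, 300].
201 + (26.3−15.5)·(300−201)/(30.4−15.5) = 201 + 10.8·99/14.9 ≈ 272.76, so AQI = 273.
SO₂: row 0.00–238.32 (AQI 0–50). (50−0)·(89.40−0.00)/(238.32−0.00) + 0 = 50·89.40/238.32 + 0 ≈ 18.76 → 19.
O₃ 0.07149: bracket 0.05543–0.10564 → index 51–100; slope 49/0.05021, offset 0.01606.
AQI = 51 + 49/0.05021·0.01606 ≈ 66.67 ⇒ 67.
NO₂: 1022.38 lies in 935.79–1113.97, so I_lo=101, I_hi=150, C_lo=935.79, C_hi=1113.97.
(150−101)/(1113.97−935.79) × (1022.38−935.79) + 101 = 49/178.18 × 86.59 + 101 ≈ 124.81 → 125.
Sub-indices: PM10→91, CO→273, SO₂→19, O₃→67, NO₂→125. Ranked high→low: 273, 125, 91, 67, 19. Second-highest sub-index = 125.

125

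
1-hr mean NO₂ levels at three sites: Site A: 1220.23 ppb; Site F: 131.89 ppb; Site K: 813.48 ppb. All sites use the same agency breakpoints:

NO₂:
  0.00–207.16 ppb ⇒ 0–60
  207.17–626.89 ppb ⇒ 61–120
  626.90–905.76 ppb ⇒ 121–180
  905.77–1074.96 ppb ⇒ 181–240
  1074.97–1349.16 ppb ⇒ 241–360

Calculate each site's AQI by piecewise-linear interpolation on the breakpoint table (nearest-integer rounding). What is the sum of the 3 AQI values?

Site A: 1220.23 lies in 1074.97–1349.16, so I_lo=241, I_hi=360, C_lo=1074.97, C_hi=1349.16.
(360−241)/(1349.16−1074.97) × (1220.23−1074.97) + 241 = 119/274.19 × 145.26 + 241 ≈ 304.04 → 304.
Site F: row 0.00–207.16 (AQI 0–60). (60−0)·(131.89−0.00)/(207.16−0.00) + 0 = 60·131.89/207.16 + 0 ≈ 38.20 → 38.
Site K: 813.48 lies in 626.90–905.76, so I_lo=121, I_hi=180, C_lo=626.90, C_hi=905.76.
(180−121)/(905.76−626.90) × (813.48−626.90) + 121 = 59/278.86 × 186.58 + 121 ≈ 160.48 → 160.
AQIs: Site A=304, Site F=38, Site K=160. Sum = 304 + 38 + 160 = 502.

502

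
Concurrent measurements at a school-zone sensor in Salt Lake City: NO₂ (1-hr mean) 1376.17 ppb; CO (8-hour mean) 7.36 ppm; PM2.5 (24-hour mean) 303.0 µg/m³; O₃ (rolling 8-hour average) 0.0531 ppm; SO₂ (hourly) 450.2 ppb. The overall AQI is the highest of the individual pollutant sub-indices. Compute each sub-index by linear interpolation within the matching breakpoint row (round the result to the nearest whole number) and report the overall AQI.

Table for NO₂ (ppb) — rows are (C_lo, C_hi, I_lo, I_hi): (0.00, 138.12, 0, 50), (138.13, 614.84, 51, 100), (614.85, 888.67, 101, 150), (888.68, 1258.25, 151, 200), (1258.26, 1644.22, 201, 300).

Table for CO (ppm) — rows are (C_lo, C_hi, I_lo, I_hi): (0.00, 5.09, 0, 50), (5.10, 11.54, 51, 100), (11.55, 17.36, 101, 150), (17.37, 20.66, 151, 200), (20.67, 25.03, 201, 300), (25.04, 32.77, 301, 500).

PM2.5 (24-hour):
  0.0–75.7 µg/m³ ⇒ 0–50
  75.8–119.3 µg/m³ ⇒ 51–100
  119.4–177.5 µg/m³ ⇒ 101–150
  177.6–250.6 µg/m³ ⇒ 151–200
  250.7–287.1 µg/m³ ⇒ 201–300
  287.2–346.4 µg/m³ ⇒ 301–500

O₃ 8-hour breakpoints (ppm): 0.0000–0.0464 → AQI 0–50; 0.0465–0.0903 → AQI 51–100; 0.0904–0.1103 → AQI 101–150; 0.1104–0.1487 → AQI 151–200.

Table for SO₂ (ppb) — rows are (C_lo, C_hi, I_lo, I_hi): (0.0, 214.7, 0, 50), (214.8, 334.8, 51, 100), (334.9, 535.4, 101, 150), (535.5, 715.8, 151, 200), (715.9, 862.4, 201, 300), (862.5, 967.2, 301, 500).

354

NO₂: row 1258.26–1644.22 (AQI 201–300). (300−201)·(1376.17−1258.26)/(1644.22−1258.26) + 201 = 99·117.91/385.96 + 201 ≈ 231.24 → 231.
CO: 7.36 ∈ [5.10, 11.54] ↔ index [51, 100].
51 + (7.36−5.10)·(100−51)/(11.54−5.10) = 51 + 2.26·49/6.44 ≈ 68.20, so AQI = 68.
PM2.5: row 287.2–346.4 (AQI 301–500). (500−301)·(303.0−287.2)/(346.4−287.2) + 301 = 199·15.8/59.2 + 301 ≈ 354.11 → 354.
O₃: 0.0531 lies in 0.0465–0.0903, so I_lo=51, I_hi=100, C_lo=0.0465, C_hi=0.0903.
(100−51)/(0.0903−0.0465) × (0.0531−0.0465) + 51 = 49/0.0438 × 0.0066 + 51 ≈ 58.38 → 58.
SO₂: row 334.9–535.4 (AQI 101–150). (150−101)·(450.2−334.9)/(535.4−334.9) + 101 = 49·115.3/200.5 + 101 ≈ 129.18 → 129.
Sub-indices: NO₂→231, CO→68, PM2.5→354, O₃→58, SO₂→129. Overall AQI = max = 354; dominant pollutant is PM2.5.
AQI 354: Hazardous.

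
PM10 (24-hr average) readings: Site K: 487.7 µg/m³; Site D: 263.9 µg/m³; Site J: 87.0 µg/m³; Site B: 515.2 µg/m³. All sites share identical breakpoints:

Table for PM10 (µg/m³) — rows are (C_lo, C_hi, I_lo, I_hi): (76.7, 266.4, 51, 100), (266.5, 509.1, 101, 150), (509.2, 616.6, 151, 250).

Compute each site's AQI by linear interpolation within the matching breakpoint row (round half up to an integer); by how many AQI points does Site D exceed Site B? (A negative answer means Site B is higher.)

Site K 487.7: bracket 266.5–509.1 → index 101–150; slope 49/242.6, offset 221.2.
AQI = 101 + 49/242.6·221.2 ≈ 145.68 ⇒ 146.
Site D 263.9: bracket 76.7–266.4 → index 51–100; slope 49/189.7, offset 187.2.
AQI = 51 + 49/189.7·187.2 ≈ 99.35 ⇒ 99.
Site J: 87.0 ∈ [76.7, 266.4] ↔ index [51, 100].
51 + (87.0−76.7)·(100−51)/(266.4−76.7) = 51 + 10.3·49/189.7 ≈ 53.66, so AQI = 54.
Site B: row 509.2–616.6 (AQI 151–250). (250−151)·(515.2−509.2)/(616.6−509.2) + 151 = 99·6.0/107.4 + 151 ≈ 156.53 → 157.
AQIs: Site K=146, Site D=99, Site J=54, Site B=157. Site D (99) − Site B (157) = -58.

-58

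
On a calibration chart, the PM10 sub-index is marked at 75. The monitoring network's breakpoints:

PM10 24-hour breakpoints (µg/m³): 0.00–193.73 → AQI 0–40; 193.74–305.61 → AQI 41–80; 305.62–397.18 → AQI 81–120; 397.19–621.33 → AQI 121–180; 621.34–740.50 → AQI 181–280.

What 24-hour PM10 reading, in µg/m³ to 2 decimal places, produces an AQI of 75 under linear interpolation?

291.27

AQI 75 lies in the 41–80 band, which corresponds to 193.74–305.61 µg/m³.
C = 193.74 + (75−41)×(305.61−193.74)/(80−41) = 193.74 + 34×111.87/39 ≈ 291.2677 µg/m³ → 291.27 µg/m³ to 2 dp.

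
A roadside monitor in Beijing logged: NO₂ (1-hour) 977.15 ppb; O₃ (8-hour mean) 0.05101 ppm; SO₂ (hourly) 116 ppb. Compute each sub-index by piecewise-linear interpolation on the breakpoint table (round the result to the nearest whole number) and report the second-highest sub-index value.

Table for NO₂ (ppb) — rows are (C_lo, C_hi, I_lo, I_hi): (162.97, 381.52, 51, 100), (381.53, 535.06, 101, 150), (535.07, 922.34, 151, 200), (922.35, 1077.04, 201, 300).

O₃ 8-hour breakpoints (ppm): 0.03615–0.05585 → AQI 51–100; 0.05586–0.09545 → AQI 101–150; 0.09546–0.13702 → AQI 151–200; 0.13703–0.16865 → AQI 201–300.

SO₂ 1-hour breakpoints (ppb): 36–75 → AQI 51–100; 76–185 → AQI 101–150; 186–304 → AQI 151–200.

NO₂: 977.15 lies in 922.35–1077.04, so I_lo=201, I_hi=300, C_lo=922.35, C_hi=1077.04.
(300−201)/(1077.04−922.35) × (977.15−922.35) + 201 = 99/154.69 × 54.80 + 201 ≈ 236.07 → 236.
O₃: 0.05101 lies in 0.03615–0.05585, so I_lo=51, I_hi=100, C_lo=0.03615, C_hi=0.05585.
(100−51)/(0.05585−0.03615) × (0.05101−0.03615) + 51 = 49/0.01970 × 0.01486 + 51 ≈ 87.96 → 88.
SO₂: row 76–185 (AQI 101–150). (150−101)·(116−76)/(185−76) + 101 = 49·40/109 + 101 ≈ 118.98 → 119.
Sub-indices: NO₂→236, O₃→88, SO₂→119. Ranked high→low: 236, 119, 88. Second-highest sub-index = 119.

119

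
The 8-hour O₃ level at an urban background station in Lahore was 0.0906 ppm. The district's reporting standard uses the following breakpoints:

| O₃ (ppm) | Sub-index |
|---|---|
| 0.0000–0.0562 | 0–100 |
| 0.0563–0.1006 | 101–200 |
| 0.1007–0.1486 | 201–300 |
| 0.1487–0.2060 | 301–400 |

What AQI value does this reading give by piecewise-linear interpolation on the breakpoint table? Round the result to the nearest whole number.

178

O₃: 0.0906 lies in 0.0563–0.1006, so I_lo=101, I_hi=200, C_lo=0.0563, C_hi=0.1006.
(200−101)/(0.1006−0.0563) × (0.0906−0.0563) + 101 = 99/0.0443 × 0.0343 + 101 ≈ 177.65 → 178.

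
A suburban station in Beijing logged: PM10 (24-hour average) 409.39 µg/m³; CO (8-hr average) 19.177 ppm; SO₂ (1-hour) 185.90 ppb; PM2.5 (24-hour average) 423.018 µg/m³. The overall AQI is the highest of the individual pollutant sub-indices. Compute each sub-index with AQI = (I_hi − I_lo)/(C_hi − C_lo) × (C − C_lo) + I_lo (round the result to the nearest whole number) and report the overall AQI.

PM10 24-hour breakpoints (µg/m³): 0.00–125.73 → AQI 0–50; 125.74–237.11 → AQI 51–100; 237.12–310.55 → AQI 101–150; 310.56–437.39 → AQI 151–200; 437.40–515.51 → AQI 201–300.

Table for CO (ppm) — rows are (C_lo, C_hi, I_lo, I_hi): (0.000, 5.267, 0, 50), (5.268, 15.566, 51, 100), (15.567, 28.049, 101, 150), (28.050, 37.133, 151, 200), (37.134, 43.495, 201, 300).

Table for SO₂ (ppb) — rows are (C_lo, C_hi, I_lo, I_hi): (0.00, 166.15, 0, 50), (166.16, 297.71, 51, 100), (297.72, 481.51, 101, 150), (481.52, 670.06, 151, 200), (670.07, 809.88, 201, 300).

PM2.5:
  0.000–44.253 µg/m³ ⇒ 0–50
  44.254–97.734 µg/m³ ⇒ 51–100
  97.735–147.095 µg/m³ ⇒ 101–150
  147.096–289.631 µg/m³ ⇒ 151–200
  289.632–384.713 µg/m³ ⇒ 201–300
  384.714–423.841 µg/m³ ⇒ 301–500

PM10: 409.39 ∈ [310.56, 437.39] ↔ index [151, 200].
151 + (409.39−310.56)·(200−151)/(437.39−310.56) = 151 + 98.83·49/126.83 ≈ 189.18, so AQI = 189.
CO: 19.177 ∈ [15.567, 28.049] ↔ index [101, 150].
101 + (19.177−15.567)·(150−101)/(28.049−15.567) = 101 + 3.610·49/12.482 ≈ 115.17, so AQI = 115.
SO₂: 185.90 ∈ [166.16, 297.71] ↔ index [51, 100].
51 + (185.90−166.16)·(100−51)/(297.71−166.16) = 51 + 19.74·49/131.55 ≈ 58.35, so AQI = 58.
PM2.5: row 384.714–423.841 (AQI 301–500). (500−301)·(423.018−384.714)/(423.841−384.714) + 301 = 199·38.304/39.127 + 301 ≈ 495.81 → 496.
Sub-indices: PM10→189, CO→115, SO₂→58, PM2.5→496. Overall AQI = max = 496; dominant pollutant is PM2.5.

496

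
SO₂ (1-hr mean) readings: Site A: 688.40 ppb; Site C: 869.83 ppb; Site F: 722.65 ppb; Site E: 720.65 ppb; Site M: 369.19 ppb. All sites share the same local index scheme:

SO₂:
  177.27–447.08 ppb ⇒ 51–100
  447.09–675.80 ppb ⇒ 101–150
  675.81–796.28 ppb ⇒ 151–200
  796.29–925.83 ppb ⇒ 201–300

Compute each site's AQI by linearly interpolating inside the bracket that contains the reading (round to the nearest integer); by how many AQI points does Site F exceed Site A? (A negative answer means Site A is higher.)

14

Site A 688.40: bracket 675.81–796.28 → index 151–200; slope 49/120.47, offset 12.59.
AQI = 151 + 49/120.47·12.59 ≈ 156.12 ⇒ 156.
Site C 869.83: bracket 796.29–925.83 → index 201–300; slope 99/129.54, offset 73.54.
AQI = 201 + 99/129.54·73.54 ≈ 257.20 ⇒ 257.
Site F: 722.65 lies in 675.81–796.28, so I_lo=151, I_hi=200, C_lo=675.81, C_hi=796.28.
(200−151)/(796.28−675.81) × (722.65−675.81) + 151 = 49/120.47 × 46.84 + 151 ≈ 170.05 → 170.
Site E: 720.65 ∈ [675.81, 796.28] ↔ index [151, 200].
151 + (720.65−675.81)·(200−151)/(796.28−675.81) = 151 + 44.84·49/120.47 ≈ 169.24, so AQI = 169.
Site M: 369.19 ∈ [177.27, 447.08] ↔ index [51, 100].
51 + (369.19−177.27)·(100−51)/(447.08−177.27) = 51 + 191.92·49/269.81 ≈ 85.85, so AQI = 86.
AQIs: Site A=156, Site C=257, Site F=170, Site E=169, Site M=86. Site F (170) − Site A (156) = 14.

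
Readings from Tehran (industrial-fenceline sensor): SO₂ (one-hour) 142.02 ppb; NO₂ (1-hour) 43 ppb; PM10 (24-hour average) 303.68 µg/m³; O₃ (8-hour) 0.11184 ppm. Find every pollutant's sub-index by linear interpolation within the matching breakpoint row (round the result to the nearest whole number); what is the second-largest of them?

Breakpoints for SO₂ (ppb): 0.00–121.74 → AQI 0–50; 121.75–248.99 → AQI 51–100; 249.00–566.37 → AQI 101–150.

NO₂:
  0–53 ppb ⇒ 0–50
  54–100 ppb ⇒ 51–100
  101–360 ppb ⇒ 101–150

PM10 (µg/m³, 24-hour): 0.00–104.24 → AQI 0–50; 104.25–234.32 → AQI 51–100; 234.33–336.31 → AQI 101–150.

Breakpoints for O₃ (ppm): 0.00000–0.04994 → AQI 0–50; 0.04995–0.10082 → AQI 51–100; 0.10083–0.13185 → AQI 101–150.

SO₂: 142.02 lies in 121.75–248.99, so I_lo=51, I_hi=100, C_lo=121.75, C_hi=248.99.
(100−51)/(248.99−121.75) × (142.02−121.75) + 51 = 49/127.24 × 20.27 + 51 ≈ 58.81 → 59.
NO₂: row 0–53 (AQI 0–50). (50−0)·(43−0)/(53−0) + 0 = 50·43/53 + 0 ≈ 40.57 → 41.
PM10: 303.68 lies in 234.33–336.31, so I_lo=101, I_hi=150, C_lo=234.33, C_hi=336.31.
(150−101)/(336.31−234.33) × (303.68−234.33) + 101 = 49/101.98 × 69.35 + 101 ≈ 134.32 → 134.
O₃: 0.11184 lies in 0.10083–0.13185, so I_lo=101, I_hi=150, C_lo=0.10083, C_hi=0.13185.
(150−101)/(0.13185−0.10083) × (0.11184−0.10083) + 101 = 49/0.03102 × 0.01101 + 101 ≈ 118.39 → 118.
Sub-indices: SO₂→59, NO₂→41, PM10→134, O₃→118. Ranked high→low: 134, 118, 59, 41. Second-highest sub-index = 118.

118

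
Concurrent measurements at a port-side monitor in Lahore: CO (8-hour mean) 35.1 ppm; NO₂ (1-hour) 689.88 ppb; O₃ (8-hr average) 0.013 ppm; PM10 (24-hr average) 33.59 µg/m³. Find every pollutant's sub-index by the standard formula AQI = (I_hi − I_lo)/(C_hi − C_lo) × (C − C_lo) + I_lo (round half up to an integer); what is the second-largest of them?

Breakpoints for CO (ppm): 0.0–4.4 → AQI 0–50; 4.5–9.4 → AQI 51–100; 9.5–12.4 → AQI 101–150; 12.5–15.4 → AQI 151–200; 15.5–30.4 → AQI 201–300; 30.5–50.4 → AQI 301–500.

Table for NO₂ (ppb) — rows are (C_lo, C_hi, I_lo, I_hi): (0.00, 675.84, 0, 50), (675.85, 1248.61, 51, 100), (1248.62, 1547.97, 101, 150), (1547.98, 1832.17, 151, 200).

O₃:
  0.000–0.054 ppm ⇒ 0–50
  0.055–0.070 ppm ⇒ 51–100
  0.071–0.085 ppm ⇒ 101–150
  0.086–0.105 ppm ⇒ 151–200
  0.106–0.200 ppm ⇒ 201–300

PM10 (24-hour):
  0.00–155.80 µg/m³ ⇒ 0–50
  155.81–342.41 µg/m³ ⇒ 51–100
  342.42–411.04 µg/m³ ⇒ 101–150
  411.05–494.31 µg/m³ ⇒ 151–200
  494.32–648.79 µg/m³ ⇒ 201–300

CO 35.1: bracket 30.5–50.4 → index 301–500; slope 199/19.9, offset 4.6.
AQI = 301 + 199/19.9·4.6 ≈ 347.00 ⇒ 347.
NO₂ 689.88: bracket 675.85–1248.61 → index 51–100; slope 49/572.76, offset 14.03.
AQI = 51 + 49/572.76·14.03 ≈ 52.20 ⇒ 52.
O₃: 0.013 lies in 0.000–0.054, so I_lo=0, I_hi=50, C_lo=0.000, C_hi=0.054.
(50−0)/(0.054−0.000) × (0.013−0.000) + 0 = 50/0.054 × 0.013 + 0 ≈ 12.04 → 12.
PM10: 33.59 lies in 0.00–155.80, so I_lo=0, I_hi=50, C_lo=0.00, C_hi=155.80.
(50−0)/(155.80−0.00) × (33.59−0.00) + 0 = 50/155.80 × 33.59 + 0 ≈ 10.78 → 11.
Sub-indices: CO→347, NO₂→52, O₃→12, PM10→11. Ranked high→low: 347, 52, 12, 11. Second-highest sub-index = 52.

52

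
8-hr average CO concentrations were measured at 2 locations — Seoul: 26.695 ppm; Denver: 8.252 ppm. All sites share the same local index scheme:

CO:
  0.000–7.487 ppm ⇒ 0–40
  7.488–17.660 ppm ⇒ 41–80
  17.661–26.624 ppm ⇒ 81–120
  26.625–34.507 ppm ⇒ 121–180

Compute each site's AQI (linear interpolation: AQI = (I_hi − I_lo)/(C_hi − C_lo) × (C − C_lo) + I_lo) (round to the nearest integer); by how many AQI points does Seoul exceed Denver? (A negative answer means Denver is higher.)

78

Seoul 26.695: bracket 26.625–34.507 → index 121–180; slope 59/7.882, offset 0.070.
AQI = 121 + 59/7.882·0.070 ≈ 121.52 ⇒ 122.
Denver 8.252: bracket 7.488–17.660 → index 41–80; slope 39/10.172, offset 0.764.
AQI = 41 + 39/10.172·0.764 ≈ 43.93 ⇒ 44.
AQIs: Seoul=122, Denver=44. Seoul (122) − Denver (44) = 78.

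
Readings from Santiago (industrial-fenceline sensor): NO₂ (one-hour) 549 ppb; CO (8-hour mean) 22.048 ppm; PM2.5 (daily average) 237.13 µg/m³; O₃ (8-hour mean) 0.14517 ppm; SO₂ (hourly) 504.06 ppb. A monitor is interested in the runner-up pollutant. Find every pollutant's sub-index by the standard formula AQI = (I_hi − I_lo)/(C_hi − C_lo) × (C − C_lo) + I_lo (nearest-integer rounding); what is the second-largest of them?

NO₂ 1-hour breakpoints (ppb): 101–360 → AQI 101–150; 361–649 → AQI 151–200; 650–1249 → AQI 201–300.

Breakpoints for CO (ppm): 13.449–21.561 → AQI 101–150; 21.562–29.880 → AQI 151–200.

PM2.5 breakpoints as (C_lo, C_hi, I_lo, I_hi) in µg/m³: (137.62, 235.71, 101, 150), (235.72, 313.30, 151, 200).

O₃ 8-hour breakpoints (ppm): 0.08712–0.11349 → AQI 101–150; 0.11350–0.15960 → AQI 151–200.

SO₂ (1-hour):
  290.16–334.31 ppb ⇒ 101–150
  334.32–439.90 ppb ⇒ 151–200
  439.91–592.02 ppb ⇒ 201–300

NO₂ 549: bracket 361–649 → index 151–200; slope 49/288, offset 188.
AQI = 151 + 49/288·188 ≈ 182.99 ⇒ 183.
CO: row 21.562–29.880 (AQI 151–200). (200−151)·(22.048−21.562)/(29.880−21.562) + 151 = 49·0.486/8.318 + 151 ≈ 153.86 → 154.
PM2.5 237.13: bracket 235.72–313.30 → index 151–200; slope 49/77.58, offset 1.41.
AQI = 151 + 49/77.58·1.41 ≈ 151.89 ⇒ 152.
O₃ 0.14517: bracket 0.11350–0.15960 → index 151–200; slope 49/0.04610, offset 0.03167.
AQI = 151 + 49/0.04610·0.03167 ≈ 184.66 ⇒ 185.
SO₂ 504.06: bracket 439.91–592.02 → index 201–300; slope 99/152.11, offset 64.15.
AQI = 201 + 99/152.11·64.15 ≈ 242.75 ⇒ 243.
Sub-indices: NO₂→183, CO→154, PM2.5→152, O₃→185, SO₂→243. Ranked high→low: 243, 185, 183, 154, 152. Second-highest sub-index = 185.

185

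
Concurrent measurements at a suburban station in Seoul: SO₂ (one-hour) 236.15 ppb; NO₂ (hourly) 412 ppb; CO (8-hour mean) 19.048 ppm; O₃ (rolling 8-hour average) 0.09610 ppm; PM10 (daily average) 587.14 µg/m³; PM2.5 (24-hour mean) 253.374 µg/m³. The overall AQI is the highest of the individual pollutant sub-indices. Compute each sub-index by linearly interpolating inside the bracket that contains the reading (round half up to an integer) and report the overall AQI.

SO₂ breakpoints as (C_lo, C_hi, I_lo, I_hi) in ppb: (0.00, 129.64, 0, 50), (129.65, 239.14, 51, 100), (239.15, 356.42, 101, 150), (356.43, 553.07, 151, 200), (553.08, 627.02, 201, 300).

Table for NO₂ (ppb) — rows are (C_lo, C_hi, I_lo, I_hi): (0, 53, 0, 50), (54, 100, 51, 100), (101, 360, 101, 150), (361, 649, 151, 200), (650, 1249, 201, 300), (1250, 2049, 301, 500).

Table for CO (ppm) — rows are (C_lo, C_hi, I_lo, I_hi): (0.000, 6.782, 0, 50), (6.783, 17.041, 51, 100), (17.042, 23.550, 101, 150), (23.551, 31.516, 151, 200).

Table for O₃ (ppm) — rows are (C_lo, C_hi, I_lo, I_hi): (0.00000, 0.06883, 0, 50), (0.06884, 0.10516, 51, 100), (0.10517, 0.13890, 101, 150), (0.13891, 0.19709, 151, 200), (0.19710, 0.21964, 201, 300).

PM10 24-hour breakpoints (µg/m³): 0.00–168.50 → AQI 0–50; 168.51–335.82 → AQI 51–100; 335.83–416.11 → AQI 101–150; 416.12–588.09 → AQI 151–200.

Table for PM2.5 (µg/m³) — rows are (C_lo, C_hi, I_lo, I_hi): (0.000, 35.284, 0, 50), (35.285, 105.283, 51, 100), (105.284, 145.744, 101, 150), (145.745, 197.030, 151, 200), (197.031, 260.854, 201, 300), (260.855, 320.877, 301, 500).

SO₂ 236.15: bracket 129.65–239.14 → index 51–100; slope 49/109.49, offset 106.50.
AQI = 51 + 49/109.49·106.50 ≈ 98.66 ⇒ 99.
NO₂ 412: bracket 361–649 → index 151–200; slope 49/288, offset 51.
AQI = 151 + 49/288·51 ≈ 159.68 ⇒ 160.
CO: 19.048 lies in 17.042–23.550, so I_lo=101, I_hi=150, C_lo=17.042, C_hi=23.550.
(150−101)/(23.550−17.042) × (19.048−17.042) + 101 = 49/6.508 × 2.006 + 101 ≈ 116.10 → 116.
O₃: row 0.06884–0.10516 (AQI 51–100). (100−51)·(0.09610−0.06884)/(0.10516−0.06884) + 51 = 49·0.02726/0.03632 + 51 ≈ 87.78 → 88.
PM10 587.14: bracket 416.12–588.09 → index 151–200; slope 49/171.97, offset 171.02.
AQI = 151 + 49/171.97·171.02 ≈ 199.73 ⇒ 200.
PM2.5: 253.374 ∈ [197.031, 260.854] ↔ index [201, 300].
201 + (253.374−197.031)·(300−201)/(260.854−197.031) = 201 + 56.343·99/63.823 ≈ 288.40, so AQI = 288.
Sub-indices: SO₂→99, NO₂→160, CO→116, O₃→88, PM10→200, PM2.5→288. Overall AQI = max = 288; dominant pollutant is PM2.5.
AQI 288: Very Unhealthy.

288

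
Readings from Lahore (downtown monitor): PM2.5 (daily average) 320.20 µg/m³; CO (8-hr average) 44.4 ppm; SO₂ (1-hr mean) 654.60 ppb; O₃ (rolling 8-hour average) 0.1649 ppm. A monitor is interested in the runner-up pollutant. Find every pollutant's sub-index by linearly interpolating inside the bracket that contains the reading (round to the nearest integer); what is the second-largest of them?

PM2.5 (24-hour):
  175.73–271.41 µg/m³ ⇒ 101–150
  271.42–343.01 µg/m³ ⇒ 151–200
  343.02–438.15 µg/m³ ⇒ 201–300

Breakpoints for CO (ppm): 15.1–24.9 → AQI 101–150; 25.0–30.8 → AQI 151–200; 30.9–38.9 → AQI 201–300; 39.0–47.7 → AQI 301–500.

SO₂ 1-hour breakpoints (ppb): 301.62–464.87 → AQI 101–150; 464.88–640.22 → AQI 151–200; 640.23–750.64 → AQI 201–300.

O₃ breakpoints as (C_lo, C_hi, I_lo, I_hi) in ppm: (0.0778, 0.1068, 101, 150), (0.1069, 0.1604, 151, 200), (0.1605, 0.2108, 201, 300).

PM2.5: 320.20 ∈ [271.42, 343.01] ↔ index [151, 200].
151 + (320.20−271.42)·(200−151)/(343.01−271.42) = 151 + 48.78·49/71.59 ≈ 184.39, so AQI = 184.
CO: row 39.0–47.7 (AQI 301–500). (500−301)·(44.4−39.0)/(47.7−39.0) + 301 = 199·5.4/8.7 + 301 ≈ 424.52 → 425.
SO₂ 654.60: bracket 640.23–750.64 → index 201–300; slope 99/110.41, offset 14.37.
AQI = 201 + 99/110.41·14.37 ≈ 213.88 ⇒ 214.
O₃: row 0.1605–0.2108 (AQI 201–300). (300−201)·(0.1649−0.1605)/(0.2108−0.1605) + 201 = 99·0.0044/0.0503 + 201 ≈ 209.66 → 210.
Sub-indices: PM2.5→184, CO→425, SO₂→214, O₃→210. Ranked high→low: 425, 214, 210, 184. Second-highest sub-index = 214.

214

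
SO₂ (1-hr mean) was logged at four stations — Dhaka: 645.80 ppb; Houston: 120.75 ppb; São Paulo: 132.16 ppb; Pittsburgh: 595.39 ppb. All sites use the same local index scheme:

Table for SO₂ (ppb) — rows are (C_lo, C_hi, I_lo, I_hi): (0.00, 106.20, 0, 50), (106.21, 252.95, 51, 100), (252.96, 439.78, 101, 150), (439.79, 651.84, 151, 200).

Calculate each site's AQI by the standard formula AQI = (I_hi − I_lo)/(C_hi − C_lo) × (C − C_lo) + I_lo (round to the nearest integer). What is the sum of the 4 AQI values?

502

Dhaka: 645.80 lies in 439.79–651.84, so I_lo=151, I_hi=200, C_lo=439.79, C_hi=651.84.
(200−151)/(651.84−439.79) × (645.80−439.79) + 151 = 49/212.05 × 206.01 + 151 ≈ 198.60 → 199.
Houston 120.75: bracket 106.21–252.95 → index 51–100; slope 49/146.74, offset 14.54.
AQI = 51 + 49/146.74·14.54 ≈ 55.86 ⇒ 56.
São Paulo 132.16: bracket 106.21–252.95 → index 51–100; slope 49/146.74, offset 25.95.
AQI = 51 + 49/146.74·25.95 ≈ 59.67 ⇒ 60.
Pittsburgh: 595.39 ∈ [439.79, 651.84] ↔ index [151, 200].
151 + (595.39−439.79)·(200−151)/(651.84−439.79) = 151 + 155.60·49/212.05 ≈ 186.96, so AQI = 187.
AQIs: Dhaka=199, Houston=56, São Paulo=60, Pittsburgh=187. Sum = 199 + 56 + 60 + 187 = 502.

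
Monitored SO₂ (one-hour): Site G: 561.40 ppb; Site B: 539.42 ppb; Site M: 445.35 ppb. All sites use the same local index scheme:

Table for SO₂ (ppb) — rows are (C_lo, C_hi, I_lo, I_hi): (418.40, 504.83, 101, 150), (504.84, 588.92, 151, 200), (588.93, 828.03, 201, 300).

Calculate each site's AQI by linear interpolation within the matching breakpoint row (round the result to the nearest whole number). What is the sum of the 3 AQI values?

Site G: row 504.84–588.92 (AQI 151–200). (200−151)·(561.40−504.84)/(588.92−504.84) + 151 = 49·56.56/84.08 + 151 ≈ 183.96 → 184.
Site B: row 504.84–588.92 (AQI 151–200). (200−151)·(539.42−504.84)/(588.92−504.84) + 151 = 49·34.58/84.08 + 151 ≈ 171.15 → 171.
Site M: row 418.40–504.83 (AQI 101–150). (150−101)·(445.35−418.40)/(504.83−418.40) + 101 = 49·26.95/86.43 + 101 ≈ 116.28 → 116.
AQIs: Site G=184, Site B=171, Site M=116. Sum = 184 + 171 + 116 = 471.

471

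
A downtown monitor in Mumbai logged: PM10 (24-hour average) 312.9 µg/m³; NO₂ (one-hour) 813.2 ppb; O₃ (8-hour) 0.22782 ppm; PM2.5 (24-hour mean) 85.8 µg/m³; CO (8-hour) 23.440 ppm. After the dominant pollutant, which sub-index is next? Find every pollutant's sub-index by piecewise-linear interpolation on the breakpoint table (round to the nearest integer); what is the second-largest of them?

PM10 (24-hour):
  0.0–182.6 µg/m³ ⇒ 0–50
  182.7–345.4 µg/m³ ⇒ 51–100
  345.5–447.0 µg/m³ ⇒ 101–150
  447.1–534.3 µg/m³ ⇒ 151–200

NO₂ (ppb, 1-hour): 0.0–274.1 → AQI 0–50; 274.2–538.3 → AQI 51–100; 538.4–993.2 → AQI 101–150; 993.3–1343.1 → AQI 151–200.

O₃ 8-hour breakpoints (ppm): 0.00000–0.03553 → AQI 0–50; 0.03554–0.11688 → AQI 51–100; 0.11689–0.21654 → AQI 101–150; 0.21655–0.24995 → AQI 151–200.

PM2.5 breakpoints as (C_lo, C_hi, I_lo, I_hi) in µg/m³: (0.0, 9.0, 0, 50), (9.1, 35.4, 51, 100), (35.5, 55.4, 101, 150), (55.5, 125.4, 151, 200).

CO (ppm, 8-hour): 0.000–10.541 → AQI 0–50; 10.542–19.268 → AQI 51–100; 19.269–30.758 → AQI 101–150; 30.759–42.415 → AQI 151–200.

PM10 312.9: bracket 182.7–345.4 → index 51–100; slope 49/162.7, offset 130.2.
AQI = 51 + 49/162.7·130.2 ≈ 90.21 ⇒ 90.
NO₂: 813.2 lies in 538.4–993.2, so I_lo=101, I_hi=150, C_lo=538.4, C_hi=993.2.
(150−101)/(993.2−538.4) × (813.2−538.4) + 101 = 49/454.8 × 274.8 + 101 ≈ 130.61 → 131.
O₃: row 0.21655–0.24995 (AQI 151–200). (200−151)·(0.22782−0.21655)/(0.24995−0.21655) + 151 = 49·0.01127/0.03340 + 151 ≈ 167.53 → 168.
PM2.5 85.8: bracket 55.5–125.4 → index 151–200; slope 49/69.9, offset 30.3.
AQI = 151 + 49/69.9·30.3 ≈ 172.24 ⇒ 172.
CO 23.440: bracket 19.269–30.758 → index 101–150; slope 49/11.489, offset 4.171.
AQI = 101 + 49/11.489·4.171 ≈ 118.79 ⇒ 119.
Sub-indices: PM10→90, NO₂→131, O₃→168, PM2.5→172, CO→119. Ranked high→low: 172, 168, 131, 119, 90. Second-highest sub-index = 168.

168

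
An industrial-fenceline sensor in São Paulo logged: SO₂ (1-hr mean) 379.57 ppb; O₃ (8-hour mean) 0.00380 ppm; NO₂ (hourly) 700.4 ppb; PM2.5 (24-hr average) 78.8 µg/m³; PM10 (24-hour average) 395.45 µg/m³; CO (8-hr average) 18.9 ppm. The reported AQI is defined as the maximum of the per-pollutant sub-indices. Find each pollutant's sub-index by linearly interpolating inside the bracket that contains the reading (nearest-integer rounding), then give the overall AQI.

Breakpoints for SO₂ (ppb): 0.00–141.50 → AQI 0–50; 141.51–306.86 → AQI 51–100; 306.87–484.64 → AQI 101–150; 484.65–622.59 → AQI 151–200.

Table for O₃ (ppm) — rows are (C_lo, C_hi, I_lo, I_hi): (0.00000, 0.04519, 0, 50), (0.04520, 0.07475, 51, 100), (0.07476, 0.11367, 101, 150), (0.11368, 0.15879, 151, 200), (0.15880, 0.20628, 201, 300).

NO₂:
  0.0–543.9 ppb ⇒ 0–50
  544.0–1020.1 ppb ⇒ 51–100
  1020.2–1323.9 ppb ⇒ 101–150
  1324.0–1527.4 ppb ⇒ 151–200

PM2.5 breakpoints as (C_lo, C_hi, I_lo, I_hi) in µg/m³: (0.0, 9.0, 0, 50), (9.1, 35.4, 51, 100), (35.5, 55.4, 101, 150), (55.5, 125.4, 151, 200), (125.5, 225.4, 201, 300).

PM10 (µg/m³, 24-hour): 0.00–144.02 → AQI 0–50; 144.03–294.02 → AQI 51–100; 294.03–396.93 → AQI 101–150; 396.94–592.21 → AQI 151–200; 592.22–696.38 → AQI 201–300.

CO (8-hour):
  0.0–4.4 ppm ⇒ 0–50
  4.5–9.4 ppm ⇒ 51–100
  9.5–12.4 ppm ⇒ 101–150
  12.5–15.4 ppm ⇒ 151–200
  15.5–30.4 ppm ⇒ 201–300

224

SO₂: 379.57 ∈ [306.87, 484.64] ↔ index [101, 150].
101 + (379.57−306.87)·(150−101)/(484.64−306.87) = 101 + 72.70·49/177.77 ≈ 121.04, so AQI = 121.
O₃: 0.00380 lies in 0.00000–0.04519, so I_lo=0, I_hi=50, C_lo=0.00000, C_hi=0.04519.
(50−0)/(0.04519−0.00000) × (0.00380−0.00000) + 0 = 50/0.04519 × 0.00380 + 0 ≈ 4.20 → 4.
NO₂: 700.4 ∈ [544.0, 1020.1] ↔ index [51, 100].
51 + (700.4−544.0)·(100−51)/(1020.1−544.0) = 51 + 156.4·49/476.1 ≈ 67.10, so AQI = 67.
PM2.5 78.8: bracket 55.5–125.4 → index 151–200; slope 49/69.9, offset 23.3.
AQI = 151 + 49/69.9·23.3 ≈ 167.33 ⇒ 167.
PM10: 395.45 lies in 294.03–396.93, so I_lo=101, I_hi=150, C_lo=294.03, C_hi=396.93.
(150−101)/(396.93−294.03) × (395.45−294.03) + 101 = 49/102.90 × 101.42 + 101 ≈ 149.30 → 149.
CO: row 15.5–30.4 (AQI 201–300). (300−201)·(18.9−15.5)/(30.4−15.5) + 201 = 99·3.4/14.9 + 201 ≈ 223.59 → 224.
Sub-indices: SO₂→121, O₃→4, NO₂→67, PM2.5→167, PM10→149, CO→224. Overall AQI = max = 224; dominant pollutant is CO.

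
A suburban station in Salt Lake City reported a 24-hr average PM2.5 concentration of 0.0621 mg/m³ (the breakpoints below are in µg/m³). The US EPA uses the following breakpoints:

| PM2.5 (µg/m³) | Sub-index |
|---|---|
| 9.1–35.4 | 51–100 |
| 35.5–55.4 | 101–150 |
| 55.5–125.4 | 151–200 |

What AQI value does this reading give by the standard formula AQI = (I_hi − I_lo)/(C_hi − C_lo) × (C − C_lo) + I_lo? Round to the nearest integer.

156

Convert: 0.0621 mg/m³ = 62.1 µg/m³.
PM2.5 62.1: bracket 55.5–125.4 → index 151–200; slope 49/69.9, offset 6.6.
AQI = 151 + 49/69.9·6.6 ≈ 155.63 ⇒ 156.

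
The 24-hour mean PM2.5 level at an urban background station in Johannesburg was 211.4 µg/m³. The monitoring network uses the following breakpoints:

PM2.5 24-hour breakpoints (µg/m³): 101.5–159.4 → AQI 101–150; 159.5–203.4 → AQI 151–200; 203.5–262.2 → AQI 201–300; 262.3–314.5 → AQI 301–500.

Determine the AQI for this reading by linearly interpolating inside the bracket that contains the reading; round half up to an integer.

214

PM2.5: 211.4 lies in 203.5–262.2, so I_lo=201, I_hi=300, C_lo=203.5, C_hi=262.2.
(300−201)/(262.2−203.5) × (211.4−203.5) + 201 = 99/58.7 × 7.9 + 201 ≈ 214.32 → 214.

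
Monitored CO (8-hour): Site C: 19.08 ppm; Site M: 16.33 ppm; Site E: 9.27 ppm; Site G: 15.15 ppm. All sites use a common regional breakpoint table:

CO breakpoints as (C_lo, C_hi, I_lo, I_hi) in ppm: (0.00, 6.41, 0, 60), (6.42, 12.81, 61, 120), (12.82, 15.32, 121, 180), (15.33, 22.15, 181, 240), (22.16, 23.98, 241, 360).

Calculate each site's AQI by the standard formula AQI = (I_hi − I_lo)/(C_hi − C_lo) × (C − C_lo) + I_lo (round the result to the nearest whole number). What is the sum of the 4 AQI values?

Site C: 19.08 lies in 15.33–22.15, so I_lo=181, I_hi=240, C_lo=15.33, C_hi=22.15.
(240−181)/(22.15−15.33) × (19.08−15.33) + 181 = 59/6.82 × 3.75 + 181 ≈ 213.44 → 213.
Site M: row 15.33–22.15 (AQI 181–240). (240−181)·(16.33−15.33)/(22.15−15.33) + 181 = 59·1.00/6.82 + 181 ≈ 189.65 → 190.
Site E: 9.27 lies in 6.42–12.81, so I_lo=61, I_hi=120, C_lo=6.42, C_hi=12.81.
(120−61)/(12.81−6.42) × (9.27−6.42) + 61 = 59/6.39 × 2.85 + 61 ≈ 87.31 → 87.
Site G: 15.15 ∈ [12.82, 15.32] ↔ index [121, 180].
121 + (15.15−12.82)·(180−121)/(15.32−12.82) = 121 + 2.33·59/2.50 ≈ 175.99, so AQI = 176.
AQIs: Site C=213, Site M=190, Site E=87, Site G=176. Sum = 213 + 190 + 87 + 176 = 666.

666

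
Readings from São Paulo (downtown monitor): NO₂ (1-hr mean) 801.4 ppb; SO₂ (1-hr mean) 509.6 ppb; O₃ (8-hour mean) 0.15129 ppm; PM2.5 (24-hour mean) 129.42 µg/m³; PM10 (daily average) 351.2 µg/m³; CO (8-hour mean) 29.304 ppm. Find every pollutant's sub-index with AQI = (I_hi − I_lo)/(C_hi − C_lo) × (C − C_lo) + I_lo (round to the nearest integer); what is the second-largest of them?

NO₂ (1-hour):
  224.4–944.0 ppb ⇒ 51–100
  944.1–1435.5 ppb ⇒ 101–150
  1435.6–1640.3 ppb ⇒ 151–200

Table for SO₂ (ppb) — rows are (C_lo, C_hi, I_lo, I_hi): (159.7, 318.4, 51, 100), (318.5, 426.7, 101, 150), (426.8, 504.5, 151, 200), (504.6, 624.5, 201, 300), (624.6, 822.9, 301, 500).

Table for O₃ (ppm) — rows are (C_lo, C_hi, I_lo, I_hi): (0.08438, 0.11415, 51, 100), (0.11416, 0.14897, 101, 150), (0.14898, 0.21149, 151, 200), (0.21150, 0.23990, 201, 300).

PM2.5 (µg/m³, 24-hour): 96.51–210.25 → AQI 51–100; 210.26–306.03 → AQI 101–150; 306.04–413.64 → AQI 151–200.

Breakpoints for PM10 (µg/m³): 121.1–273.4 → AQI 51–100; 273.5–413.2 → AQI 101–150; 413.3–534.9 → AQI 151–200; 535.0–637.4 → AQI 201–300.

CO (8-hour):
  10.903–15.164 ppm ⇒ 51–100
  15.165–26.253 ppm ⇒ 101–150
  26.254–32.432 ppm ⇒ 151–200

NO₂: 801.4 ∈ [224.4, 944.0] ↔ index [51, 100].
51 + (801.4−224.4)·(100−51)/(944.0−224.4) = 51 + 577.0·49/719.6 ≈ 90.29, so AQI = 90.
SO₂: 509.6 lies in 504.6–624.5, so I_lo=201, I_hi=300, C_lo=504.6, C_hi=624.5.
(300−201)/(624.5−504.6) × (509.6−504.6) + 201 = 99/119.9 × 5.0 + 201 ≈ 205.13 → 205.
O₃ 0.15129: bracket 0.14898–0.21149 → index 151–200; slope 49/0.06251, offset 0.00231.
AQI = 151 + 49/0.06251·0.00231 ≈ 152.81 ⇒ 153.
PM2.5: row 96.51–210.25 (AQI 51–100). (100−51)·(129.42−96.51)/(210.25−96.51) + 51 = 49·32.91/113.74 + 51 ≈ 65.18 → 65.
PM10 351.2: bracket 273.5–413.2 → index 101–150; slope 49/139.7, offset 77.7.
AQI = 101 + 49/139.7·77.7 ≈ 128.25 ⇒ 128.
CO: row 26.254–32.432 (AQI 151–200). (200−151)·(29.304−26.254)/(32.432−26.254) + 151 = 49·3.050/6.178 + 151 ≈ 175.19 → 175.
Sub-indices: NO₂→90, SO₂→205, O₃→153, PM2.5→65, PM10→128, CO→175. Ranked high→low: 205, 175, 153, 128, 90, 65. Second-highest sub-index = 175.

175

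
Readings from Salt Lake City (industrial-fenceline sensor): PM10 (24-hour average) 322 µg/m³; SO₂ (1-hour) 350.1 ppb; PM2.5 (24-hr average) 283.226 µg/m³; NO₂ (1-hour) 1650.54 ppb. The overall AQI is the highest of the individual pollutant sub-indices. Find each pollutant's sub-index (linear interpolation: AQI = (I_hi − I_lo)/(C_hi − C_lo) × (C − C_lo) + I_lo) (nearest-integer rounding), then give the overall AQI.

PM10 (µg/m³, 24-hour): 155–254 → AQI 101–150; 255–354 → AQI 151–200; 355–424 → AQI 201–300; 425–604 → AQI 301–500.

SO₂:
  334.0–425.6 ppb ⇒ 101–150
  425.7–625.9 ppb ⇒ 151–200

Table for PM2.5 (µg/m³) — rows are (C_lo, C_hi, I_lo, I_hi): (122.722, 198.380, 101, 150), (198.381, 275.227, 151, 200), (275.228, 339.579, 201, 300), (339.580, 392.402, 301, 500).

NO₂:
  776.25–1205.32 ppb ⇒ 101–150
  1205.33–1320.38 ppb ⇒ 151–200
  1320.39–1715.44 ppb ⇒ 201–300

284

PM10: 322 lies in 255–354, so I_lo=151, I_hi=200, C_lo=255, C_hi=354.
(200−151)/(354−255) × (322−255) + 151 = 49/99 × 67 + 151 ≈ 184.16 → 184.
SO₂ 350.1: bracket 334.0–425.6 → index 101–150; slope 49/91.6, offset 16.1.
AQI = 101 + 49/91.6·16.1 ≈ 109.61 ⇒ 110.
PM2.5 283.226: bracket 275.228–339.579 → index 201–300; slope 99/64.351, offset 7.998.
AQI = 201 + 99/64.351·7.998 ≈ 213.30 ⇒ 213.
NO₂: 1650.54 lies in 1320.39–1715.44, so I_lo=201, I_hi=300, C_lo=1320.39, C_hi=1715.44.
(300−201)/(1715.44−1320.39) × (1650.54−1320.39) + 201 = 99/395.05 × 330.15 + 201 ≈ 283.74 → 284.
Sub-indices: PM10→184, SO₂→110, PM2.5→213, NO₂→284. Overall AQI = max = 284; dominant pollutant is NO₂.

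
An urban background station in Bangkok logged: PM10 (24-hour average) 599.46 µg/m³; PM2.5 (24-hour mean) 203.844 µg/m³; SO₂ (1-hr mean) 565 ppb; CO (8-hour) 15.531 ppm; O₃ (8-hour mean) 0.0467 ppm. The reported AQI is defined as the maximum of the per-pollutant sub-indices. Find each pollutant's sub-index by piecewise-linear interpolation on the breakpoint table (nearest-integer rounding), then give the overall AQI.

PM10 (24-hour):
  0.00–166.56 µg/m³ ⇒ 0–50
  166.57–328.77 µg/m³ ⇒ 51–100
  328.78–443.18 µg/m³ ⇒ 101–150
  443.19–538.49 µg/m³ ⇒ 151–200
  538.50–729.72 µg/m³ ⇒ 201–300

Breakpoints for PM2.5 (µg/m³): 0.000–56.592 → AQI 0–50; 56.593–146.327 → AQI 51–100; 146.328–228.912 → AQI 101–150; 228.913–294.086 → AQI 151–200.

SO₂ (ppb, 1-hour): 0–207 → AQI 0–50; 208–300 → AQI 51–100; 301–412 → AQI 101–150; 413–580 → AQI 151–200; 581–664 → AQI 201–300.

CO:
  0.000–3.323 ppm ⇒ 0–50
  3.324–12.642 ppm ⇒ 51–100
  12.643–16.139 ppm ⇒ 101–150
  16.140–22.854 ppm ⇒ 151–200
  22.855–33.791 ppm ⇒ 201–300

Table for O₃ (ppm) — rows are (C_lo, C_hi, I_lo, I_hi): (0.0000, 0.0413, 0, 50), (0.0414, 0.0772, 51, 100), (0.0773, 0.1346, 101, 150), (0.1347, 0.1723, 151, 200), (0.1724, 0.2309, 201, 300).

PM10 599.46: bracket 538.50–729.72 → index 201–300; slope 99/191.22, offset 60.96.
AQI = 201 + 99/191.22·60.96 ≈ 232.56 ⇒ 233.
PM2.5 203.844: bracket 146.328–228.912 → index 101–150; slope 49/82.584, offset 57.516.
AQI = 101 + 49/82.584·57.516 ≈ 135.13 ⇒ 135.
SO₂: 565 lies in 413–580, so I_lo=151, I_hi=200, C_lo=413, C_hi=580.
(200−151)/(580−413) × (565−413) + 151 = 49/167 × 152 + 151 ≈ 195.60 → 196.
CO: row 12.643–16.139 (AQI 101–150). (150−101)·(15.531−12.643)/(16.139−12.643) + 101 = 49·2.888/3.496 + 101 ≈ 141.48 → 141.
O₃: row 0.0414–0.0772 (AQI 51–100). (100−51)·(0.0467−0.0414)/(0.0772−0.0414) + 51 = 49·0.0053/0.0358 + 51 ≈ 58.25 → 58.
Sub-indices: PM10→233, PM2.5→135, SO₂→196, CO→141, O₃→58. Overall AQI = max = 233; dominant pollutant is PM10.
AQI 233: Very Unhealthy.

233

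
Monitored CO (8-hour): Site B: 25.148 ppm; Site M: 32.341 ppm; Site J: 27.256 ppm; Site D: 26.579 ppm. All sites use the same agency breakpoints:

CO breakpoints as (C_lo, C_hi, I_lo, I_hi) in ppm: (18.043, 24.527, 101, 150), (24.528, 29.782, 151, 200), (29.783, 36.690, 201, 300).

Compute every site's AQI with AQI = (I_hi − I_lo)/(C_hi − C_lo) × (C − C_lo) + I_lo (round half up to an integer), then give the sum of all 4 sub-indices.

Site B 25.148: bracket 24.528–29.782 → index 151–200; slope 49/5.254, offset 0.620.
AQI = 151 + 49/5.254·0.620 ≈ 156.78 ⇒ 157.
Site M: 32.341 ∈ [29.783, 36.690] ↔ index [201, 300].
201 + (32.341−29.783)·(300−201)/(36.690−29.783) = 201 + 2.558·99/6.907 ≈ 237.66, so AQI = 238.
Site J: row 24.528–29.782 (AQI 151–200). (200−151)·(27.256−24.528)/(29.782−24.528) + 151 = 49·2.728/5.254 + 151 ≈ 176.44 → 176.
Site D: row 24.528–29.782 (AQI 151–200). (200−151)·(26.579−24.528)/(29.782−24.528) + 151 = 49·2.051/5.254 + 151 ≈ 170.13 → 170.
AQIs: Site B=157, Site M=238, Site J=176, Site D=170. Sum = 157 + 238 + 176 + 170 = 741.

741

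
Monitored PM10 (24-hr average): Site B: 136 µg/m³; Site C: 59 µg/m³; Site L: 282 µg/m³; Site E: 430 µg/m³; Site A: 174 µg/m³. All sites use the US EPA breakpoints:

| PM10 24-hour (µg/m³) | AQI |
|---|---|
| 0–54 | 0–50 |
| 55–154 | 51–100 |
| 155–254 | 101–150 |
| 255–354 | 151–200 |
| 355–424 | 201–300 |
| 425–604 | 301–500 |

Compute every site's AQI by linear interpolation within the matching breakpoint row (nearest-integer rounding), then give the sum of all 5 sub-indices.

Site B: 136 ∈ [55, 154] ↔ index [51, 100].
51 + (136−55)·(100−51)/(154−55) = 51 + 81·49/99 ≈ 91.09, so AQI = 91.
Site C: 59 ∈ [55, 154] ↔ index [51, 100].
51 + (59−55)·(100−51)/(154−55) = 51 + 4·49/99 ≈ 52.98, so AQI = 53.
Site L: 282 lies in 255–354, so I_lo=151, I_hi=200, C_lo=255, C_hi=354.
(200−151)/(354−255) × (282−255) + 151 = 49/99 × 27 + 151 ≈ 164.36 → 164.
Site E: 430 lies in 425–604, so I_lo=301, I_hi=500, C_lo=425, C_hi=604.
(500−301)/(604−425) × (430−425) + 301 = 199/179 × 5 + 301 ≈ 306.56 → 307.
Site A: 174 lies in 155–254, so I_lo=101, I_hi=150, C_lo=155, C_hi=254.
(150−101)/(254−155) × (174−155) + 101 = 49/99 × 19 + 101 ≈ 110.40 → 110.
AQIs: Site B=91, Site C=53, Site L=164, Site E=307, Site A=110. Sum = 91 + 53 + 164 + 307 + 110 = 725.

725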